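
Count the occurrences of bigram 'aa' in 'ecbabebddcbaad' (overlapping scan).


Scanning 'ecbabebddcbaad' for bigram 'aa':
  Position 0: 'ec' -> no
  Position 1: 'cb' -> no
  Position 2: 'ba' -> no
  Position 3: 'ab' -> no
  Position 4: 'be' -> no
  Position 5: 'eb' -> no
  Position 6: 'bd' -> no
  Position 7: 'dd' -> no
  Position 8: 'dc' -> no
  Position 9: 'cb' -> no
  Position 10: 'ba' -> no
  Position 11: 'aa' -> MATCH
  Position 12: 'ad' -> no
Total matches: 1

1


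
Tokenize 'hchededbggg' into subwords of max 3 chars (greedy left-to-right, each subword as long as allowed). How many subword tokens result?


'hchededbggg' has 11 characters.
Chunking with max size 3:
  Chunk 1: 'hch' (positions 0-2)
  Chunk 2: 'ede' (positions 3-5)
  Chunk 3: 'dbg' (positions 6-8)
  Chunk 4: 'gg' (positions 9-10)
Total chunks: ceil(11 / 3) = 4

4


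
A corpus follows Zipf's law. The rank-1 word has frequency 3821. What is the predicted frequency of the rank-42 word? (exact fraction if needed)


Zipf's law: freq(rank) = f1 / rank
f1 = 3821, rank = 42
freq = 3821 / 42
GCD(3821, 42) = 1
Simplified: 3821/42

3821/42


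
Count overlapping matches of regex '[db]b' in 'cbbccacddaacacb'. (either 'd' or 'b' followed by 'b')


Pattern: [db]b means either 'd' or 'b' followed by 'b'.
Scanning 'cbbccacddaacacb' position-by-position:
  Pos 0: window 'cb' -> no
  Pos 1: window 'bb' -> MATCH
  Pos 2: window 'bc' -> no
  Pos 3: window 'cc' -> no
  Pos 4: window 'ca' -> no
  Pos 5: window 'ac' -> no
  Pos 6: window 'cd' -> no
  Pos 7: window 'dd' -> no
  Pos 8: window 'da' -> no
  Pos 9: window 'aa' -> no
  Pos 10: window 'ac' -> no
  Pos 11: window 'ca' -> no
  Pos 12: window 'ac' -> no
  Pos 13: window 'cb' -> no
  Pos 14: window 'b' -> no
Total matches: 1

1


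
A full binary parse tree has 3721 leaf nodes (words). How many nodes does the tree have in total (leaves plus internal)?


Leaf nodes (terminals): 3721
Internal nodes = n - 1 = 3721 - 1 = 3720
Total = leaves + internal = 3721 + 3720 = 7441

7441


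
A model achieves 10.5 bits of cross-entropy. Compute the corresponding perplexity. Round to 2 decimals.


Perplexity formula: PP = 2^H
H = 10.5
PP = 2^10.5
Decompose: 2^10.5 = 2^10 * 2^0.5 = 2^10 * sqrt(2)
2^10 = 1024, sqrt(2) ~ 1.4142136
PP ~ 1024 * 1.4142136 = 1448.1547264
Rounded to 2 decimals: 1448.15

1448.15


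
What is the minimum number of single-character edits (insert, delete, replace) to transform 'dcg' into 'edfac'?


Building DP table for s1='dcg' (len 3) and s2='edfac' (len 5):
       e  d  f  a  c
    0  1  2  3  4  5
  d 1  1  1  2  3  4
  c 2  2  2  2  3  3
  g 3  3  3  3  3  4
Edit distance = dp[3][5] = 4

4


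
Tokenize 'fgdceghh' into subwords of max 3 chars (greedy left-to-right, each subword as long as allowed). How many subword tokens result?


'fgdceghh' has 8 characters.
Chunking with max size 3:
  Chunk 1: 'fgd' (positions 0-2)
  Chunk 2: 'ceg' (positions 3-5)
  Chunk 3: 'hh' (positions 6-7)
Total chunks: ceil(8 / 3) = 3

3


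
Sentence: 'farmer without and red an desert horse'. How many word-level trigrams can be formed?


Word trigrams from [7] words:
  Trigram 1: (farmer without and)
  Trigram 2: (without and red)
  Trigram 3: (and red an)
  Trigram 4: (red an desert)
  Trigram 5: (an desert horse)
Total word trigrams: 7 - 2 = 5

5


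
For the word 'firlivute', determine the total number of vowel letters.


Scanning each character of 'firlivute':
  Position 1: 'f' -> consonant (running count: 0)
  Position 2: 'i' -> vowel (running count: 1)
  Position 3: 'r' -> consonant (running count: 1)
  Position 4: 'l' -> consonant (running count: 1)
  Position 5: 'i' -> vowel (running count: 2)
  Position 6: 'v' -> consonant (running count: 2)
  Position 7: 'u' -> vowel (running count: 3)
  Position 8: 't' -> consonant (running count: 3)
  Position 9: 'e' -> vowel (running count: 4)
Total vowels: 4

4


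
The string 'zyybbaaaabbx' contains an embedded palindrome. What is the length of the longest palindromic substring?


Scanning 'zyybbaaaabbx' for palindromic substrings.
Substring at positions 3-10: 'bbaaaabb'.
Check: reverse('bbaaaabb') = 'bbaaaabb' -> palindrome confirmed.
Neighbouring characters ('y' / 'x') break symmetry, so it cannot extend further.
No longer palindromic substring exists; longest length = 8

8


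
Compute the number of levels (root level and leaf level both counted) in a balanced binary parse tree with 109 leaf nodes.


In a balanced binary tree with n leaves the deepest leaf is ceil(log2(n)) edges below the root,
so counting node levels inclusive of root and leaves gives ceil(log2(n)) + 1 levels.
log2(109) = 6.7682
ceil(6.7682) = 7
levels = 7 + 1 = 8

8


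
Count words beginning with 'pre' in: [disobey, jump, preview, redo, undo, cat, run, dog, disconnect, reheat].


Checking each word for prefix 'pre':
  'disobey' -> no (count: 0)
  'jump' -> no (count: 0)
  'preview' -> YES, starts with 'pre' (count: 1)
  'redo' -> no (count: 1)
  'undo' -> no (count: 1)
  'cat' -> no (count: 1)
  'run' -> no (count: 1)
  'dog' -> no (count: 1)
  'disconnect' -> no (count: 1)
  'reheat' -> no (count: 1)
Total with prefix 'pre': 1

1


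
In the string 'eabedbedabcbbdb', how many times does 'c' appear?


Scanning 'eabedbedabcbbdb' for 'c':
  Position 10: 'c' -> MATCH (count: 1)
Total occurrences of 'c': 1

1


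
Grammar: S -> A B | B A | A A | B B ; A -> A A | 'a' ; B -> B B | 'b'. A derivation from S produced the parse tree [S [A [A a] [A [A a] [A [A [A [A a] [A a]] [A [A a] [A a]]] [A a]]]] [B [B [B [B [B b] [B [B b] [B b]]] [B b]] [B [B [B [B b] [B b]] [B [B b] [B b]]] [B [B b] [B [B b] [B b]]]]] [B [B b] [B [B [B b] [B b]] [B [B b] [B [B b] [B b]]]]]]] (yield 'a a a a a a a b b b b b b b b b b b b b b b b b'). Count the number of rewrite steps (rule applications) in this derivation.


Every bracketed nonterminal node [X ...] in the tree is produced by exactly one rule application.
Reading the tree off as a leftmost derivation:
  Step 1: S  =>  A B   (applied S -> A B)
  Step 2: A B  =>  A A B   (applied A -> A A)
  Step 3: A A B  =>  a A B   (applied A -> a)
  Step 4: a A B  =>  a A A B   (applied A -> A A)
  Step 5: a A A B  =>  a a A B   (applied A -> a)
  Step 6: a a A B  =>  a a A A B   (applied A -> A A)
  Step 7: a a A A B  =>  a a A A A B   (applied A -> A A)
  Step 8: a a A A A B  =>  a a A A A A B   (applied A -> A A)
  Step 9: a a A A A A B  =>  a a a A A A B   (applied A -> a)
  Step 10: a a a A A A B  =>  a a a a A A B   (applied A -> a)
  Step 11: a a a a A A B  =>  a a a a A A A B   (applied A -> A A)
  Step 12: a a a a A A A B  =>  a a a a a A A B   (applied A -> a)
  Step 13: a a a a a A A B  =>  a a a a a a A B   (applied A -> a)
  Step 14: a a a a a a A B  =>  a a a a a a a B   (applied A -> a)
  Step 15: a a a a a a a B  =>  a a a a a a a B B   (applied B -> B B)
  Step 16: a a a a a a a B B  =>  a a a a a a a B B B   (applied B -> B B)
  Step 17: a a a a a a a B B B  =>  a a a a a a a B B B B   (applied B -> B B)
  Step 18: a a a a a a a B B B B  =>  a a a a a a a B B B B B   (applied B -> B B)
  Step 19: a a a a a a a B B B B B  =>  a a a a a a a b B B B B   (applied B -> b)
  Step 20: a a a a a a a b B B B B  =>  a a a a a a a b B B B B B   (applied B -> B B)
  Step 21: a a a a a a a b B B B B B  =>  a a a a a a a b b B B B B   (applied B -> b)
  Step 22: a a a a a a a b b B B B B  =>  a a a a a a a b b b B B B   (applied B -> b)
  Step 23: a a a a a a a b b b B B B  =>  a a a a a a a b b b b B B   (applied B -> b)
  Step 24: a a a a a a a b b b b B B  =>  a a a a a a a b b b b B B B   (applied B -> B B)
  Step 25: a a a a a a a b b b b B B B  =>  a a a a a a a b b b b B B B B   (applied B -> B B)
  Step 26: a a a a a a a b b b b B B B B  =>  a a a a a a a b b b b B B B B B   (applied B -> B B)
  Step 27: a a a a a a a b b b b B B B B B  =>  a a a a a a a b b b b b B B B B   (applied B -> b)
  Step 28: a a a a a a a b b b b b B B B B  =>  a a a a a a a b b b b b b B B B   (applied B -> b)
  Step 29: a a a a a a a b b b b b b B B B  =>  a a a a a a a b b b b b b B B B B   (applied B -> B B)
  Step 30: a a a a a a a b b b b b b B B B B  =>  a a a a a a a b b b b b b b B B B   (applied B -> b)
  Step 31: a a a a a a a b b b b b b b B B B  =>  a a a a a a a b b b b b b b b B B   (applied B -> b)
  Step 32: a a a a a a a b b b b b b b b B B  =>  a a a a a a a b b b b b b b b B B B   (applied B -> B B)
  Step 33: a a a a a a a b b b b b b b b B B B  =>  a a a a a a a b b b b b b b b b B B   (applied B -> b)
  Step 34: a a a a a a a b b b b b b b b b B B  =>  a a a a a a a b b b b b b b b b B B B   (applied B -> B B)
  Step 35: a a a a a a a b b b b b b b b b B B B  =>  a a a a a a a b b b b b b b b b b B B   (applied B -> b)
  Step 36: a a a a a a a b b b b b b b b b b B B  =>  a a a a a a a b b b b b b b b b b b B   (applied B -> b)
  Step 37: a a a a a a a b b b b b b b b b b b B  =>  a a a a a a a b b b b b b b b b b b B B   (applied B -> B B)
  Step 38: a a a a a a a b b b b b b b b b b b B B  =>  a a a a a a a b b b b b b b b b b b b B   (applied B -> b)
  Step 39: a a a a a a a b b b b b b b b b b b b B  =>  a a a a a a a b b b b b b b b b b b b B B   (applied B -> B B)
  Step 40: a a a a a a a b b b b b b b b b b b b B B  =>  a a a a a a a b b b b b b b b b b b b B B B   (applied B -> B B)
  Step 41: a a a a a a a b b b b b b b b b b b b B B B  =>  a a a a a a a b b b b b b b b b b b b b B B   (applied B -> b)
  Step 42: a a a a a a a b b b b b b b b b b b b b B B  =>  a a a a a a a b b b b b b b b b b b b b b B   (applied B -> b)
  Step 43: a a a a a a a b b b b b b b b b b b b b b B  =>  a a a a a a a b b b b b b b b b b b b b b B B   (applied B -> B B)
  Step 44: a a a a a a a b b b b b b b b b b b b b b B B  =>  a a a a a a a b b b b b b b b b b b b b b b B   (applied B -> b)
  Step 45: a a a a a a a b b b b b b b b b b b b b b b B  =>  a a a a a a a b b b b b b b b b b b b b b b B B   (applied B -> B B)
  Step 46: a a a a a a a b b b b b b b b b b b b b b b B B  =>  a a a a a a a b b b b b b b b b b b b b b b b B   (applied B -> b)
  Step 47: a a a a a a a b b b b b b b b b b b b b b b b B  =>  a a a a a a a b b b b b b b b b b b b b b b b b   (applied B -> b)
Final yield: a a a a a a a b b b b b b b b b b b b b b b b b
Total rewrite steps: 47

47


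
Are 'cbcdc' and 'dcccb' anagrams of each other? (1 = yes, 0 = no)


Sort characters of 'cbcdc': 'bcccd'
Sort characters of 'dcccb': 'bcccd'
Sorted forms match -> they ARE anagrams
Result: 1

1


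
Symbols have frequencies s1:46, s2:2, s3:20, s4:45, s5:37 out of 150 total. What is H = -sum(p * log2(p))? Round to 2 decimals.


Computing entropy H = -sum(p_i * log2(p_i)):
  s1: p = 46/150 = 0.3067, -p*log2(p) = 0.5229
  s2: p = 2/150 = 0.0133, -p*log2(p) = 0.0831
  s3: p = 20/150 = 0.1333, -p*log2(p) = 0.3876
  s4: p = 45/150 = 0.3000, -p*log2(p) = 0.5211
  s5: p = 37/150 = 0.2467, -p*log2(p) = 0.4981
H = sum of terms = 2.0128
Rounded to 2 decimals: 2.01

2.01


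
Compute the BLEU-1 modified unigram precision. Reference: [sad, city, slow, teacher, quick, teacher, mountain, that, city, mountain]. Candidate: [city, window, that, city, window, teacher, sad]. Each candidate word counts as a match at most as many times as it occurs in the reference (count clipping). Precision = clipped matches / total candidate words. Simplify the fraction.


Reference word counts: {'city': 2, 'mountain': 2, 'quick': 1, 'sad': 1, 'slow': 1, 'teacher': 2, 'that': 1}
Checking each candidate word (with clipping):
  'city' -> in reference (ref count 2, used 1/2) -> match (matches: 1)
  'window' -> not in reference -> no match (matches: 1)
  'that' -> in reference (ref count 1, used 1/1) -> match (matches: 2)
  'city' -> in reference (ref count 2, used 2/2) -> match (matches: 3)
  'window' -> not in reference -> no match (matches: 3)
  'teacher' -> in reference (ref count 2, used 1/2) -> match (matches: 4)
  'sad' -> in reference (ref count 1, used 1/1) -> match (matches: 5)
Clipped matches: 5, Candidate length: 7
Precision = 5/7

5/7


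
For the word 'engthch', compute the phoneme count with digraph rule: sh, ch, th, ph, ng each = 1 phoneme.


Parsing 'engthch' greedily, digraphs first:
  'e' -> vowel phoneme (phonemes so far: 1)
  'ng' -> digraph (1 consonant phoneme) (phonemes so far: 2)
  'th' -> digraph (1 consonant phoneme) (phonemes so far: 3)
  'ch' -> digraph (1 consonant phoneme) (phonemes so far: 4)
Total phonemes: 4

4


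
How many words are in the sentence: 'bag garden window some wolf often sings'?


Counting words by splitting on spaces:
  Word 1: 'bag'
  Word 2: 'garden'
  Word 3: 'window'
  Word 4: 'some'
  Word 5: 'wolf'
  Word 6: 'often'
  Word 7: 'sings'
Total words: 7

7


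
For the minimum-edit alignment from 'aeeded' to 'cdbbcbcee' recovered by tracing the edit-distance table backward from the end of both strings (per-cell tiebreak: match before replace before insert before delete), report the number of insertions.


Edit distance = 8. Backtracking from cell (6, 9) with preference match > replace > insert > delete,
then listing the resulting alignment 'aeeded' -> 'cdbbcbcee' left to right:
  Step 1: insert 'c' [insertion #1]
  Step 2: insert 'd' [insertion #2]
  Step 3: insert 'b' [insertion #3]
  Step 4: replace a->b
  Step 5: replace e->c
  Step 6: replace e->b
  Step 7: replace d->c
  Step 8: keep 'e'
  Step 9: replace d->e
Total insertions: 3

3


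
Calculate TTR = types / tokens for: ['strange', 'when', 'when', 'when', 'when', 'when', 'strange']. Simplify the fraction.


Tokens: 7
Unique types: ('strange', 'when') = 2
TTR = 2/7
Already in lowest terms.

2/7


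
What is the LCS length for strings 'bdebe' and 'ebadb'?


DP table for LCS of 'bdebe' and 'ebadb':
       e  b  a  d  b
    0  0  0  0  0  0
  b 0  0  1  1  1  1
  d 0  0  1  1  2  2
  e 0  1  1  1  2  2
  b 0  1  2  2  2  3
  e 0  1  2  2  2  3
LCS: 'bdb'
LCS length = 3

3


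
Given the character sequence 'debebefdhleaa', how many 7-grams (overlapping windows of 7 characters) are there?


String 'debebefdhleaa' has length L = 13.
Number of overlapping n-grams = L - n + 1
Substituting: 13 - 7 + 1 = 7

7


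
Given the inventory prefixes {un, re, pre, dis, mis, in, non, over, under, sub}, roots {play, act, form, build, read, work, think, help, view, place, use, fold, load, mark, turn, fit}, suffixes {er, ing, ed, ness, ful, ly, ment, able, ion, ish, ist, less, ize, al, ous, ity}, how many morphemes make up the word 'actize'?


Segmenting 'actize' against the inventory:
  'act' -> root (morpheme 1)
  'ize' -> suffix (morpheme 2)
Total morphemes: 2

2


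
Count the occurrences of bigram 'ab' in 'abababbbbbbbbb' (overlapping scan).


Scanning 'abababbbbbbbbb' for bigram 'ab':
  Position 0: 'ab' -> MATCH
  Position 1: 'ba' -> no
  Position 2: 'ab' -> MATCH
  Position 3: 'ba' -> no
  Position 4: 'ab' -> MATCH
  Position 5: 'bb' -> no
  Position 6: 'bb' -> no
  Position 7: 'bb' -> no
  Position 8: 'bb' -> no
  Position 9: 'bb' -> no
  Position 10: 'bb' -> no
  Position 11: 'bb' -> no
  Position 12: 'bb' -> no
Total matches: 3

3


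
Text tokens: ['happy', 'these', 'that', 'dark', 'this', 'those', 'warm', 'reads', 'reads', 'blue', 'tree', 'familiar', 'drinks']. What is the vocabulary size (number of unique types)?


Listing all tokens and tracking unique types:
  Token 1: 'happy' -> NEW (unique so far: 1)
  Token 2: 'these' -> NEW (unique so far: 2)
  Token 3: 'that' -> NEW (unique so far: 3)
  Token 4: 'dark' -> NEW (unique so far: 4)
  Token 5: 'this' -> NEW (unique so far: 5)
  Token 6: 'those' -> NEW (unique so far: 6)
  Token 7: 'warm' -> NEW (unique so far: 7)
  Token 8: 'reads' -> NEW (unique so far: 8)
  Token 9: 'reads' -> duplicate (unique so far: 8)
  Token 10: 'blue' -> NEW (unique so far: 9)
  Token 11: 'tree' -> NEW (unique so far: 10)
  Token 12: 'familiar' -> NEW (unique so far: 11)
  Token 13: 'drinks' -> NEW (unique so far: 12)
Unique types: ('blue', 'dark', 'drinks', 'familiar', 'happy', 'reads', 'that', 'these', 'this', 'those', 'tree', 'warm')
Vocabulary size: 12

12


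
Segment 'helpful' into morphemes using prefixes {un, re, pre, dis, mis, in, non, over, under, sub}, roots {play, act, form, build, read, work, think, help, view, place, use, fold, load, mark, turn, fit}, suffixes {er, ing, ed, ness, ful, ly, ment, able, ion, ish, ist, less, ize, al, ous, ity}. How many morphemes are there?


Segmenting 'helpful' against the inventory:
  'help' -> root (morpheme 1)
  'ful' -> suffix (morpheme 2)
Total morphemes: 2

2


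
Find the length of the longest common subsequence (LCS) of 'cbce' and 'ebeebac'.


DP table for LCS of 'cbce' and 'ebeebac':
       e  b  e  e  b  a  c
    0  0  0  0  0  0  0  0
  c 0  0  0  0  0  0  0  1
  b 0  0  1  1  1  1  1  1
  c 0  0  1  1  1  1  1  2
  e 0  1  1  2  2  2  2  2
LCS: 'bc'
LCS length = 2

2


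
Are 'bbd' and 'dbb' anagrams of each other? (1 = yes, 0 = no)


Sort characters of 'bbd': 'bbd'
Sort characters of 'dbb': 'bbd'
Sorted forms match -> they ARE anagrams
Result: 1

1


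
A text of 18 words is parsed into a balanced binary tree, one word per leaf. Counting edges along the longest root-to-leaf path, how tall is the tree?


In a balanced binary tree with n leaves the deepest leaf is ceil(log2(n)) edges below the root.
log2(18) = 4.1699
ceil(4.1699) = 5
height (edges) = 5

5


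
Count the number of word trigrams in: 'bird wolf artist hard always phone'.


Word trigrams from [6] words:
  Trigram 1: (bird wolf artist)
  Trigram 2: (wolf artist hard)
  Trigram 3: (artist hard always)
  Trigram 4: (hard always phone)
Total word trigrams: 6 - 2 = 4

4


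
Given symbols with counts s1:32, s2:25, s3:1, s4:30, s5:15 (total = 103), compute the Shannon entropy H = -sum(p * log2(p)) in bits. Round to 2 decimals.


Computing entropy H = -sum(p_i * log2(p_i)):
  s1: p = 32/103 = 0.3107, -p*log2(p) = 0.5240
  s2: p = 25/103 = 0.2427, -p*log2(p) = 0.4958
  s3: p = 1/103 = 0.0097, -p*log2(p) = 0.0649
  s4: p = 30/103 = 0.2913, -p*log2(p) = 0.5183
  s5: p = 15/103 = 0.1456, -p*log2(p) = 0.4048
H = sum of terms = 2.0078
Rounded to 2 decimals: 2.01

2.01


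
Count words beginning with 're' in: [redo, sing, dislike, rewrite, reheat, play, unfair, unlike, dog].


Checking each word for prefix 're':
  'redo' -> YES, starts with 're' (count: 1)
  'sing' -> no (count: 1)
  'dislike' -> no (count: 1)
  'rewrite' -> YES, starts with 're' (count: 2)
  'reheat' -> YES, starts with 're' (count: 3)
  'play' -> no (count: 3)
  'unfair' -> no (count: 3)
  'unlike' -> no (count: 3)
  'dog' -> no (count: 3)
Total with prefix 're': 3

3


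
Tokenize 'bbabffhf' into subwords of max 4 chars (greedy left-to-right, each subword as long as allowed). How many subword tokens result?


'bbabffhf' has 8 characters.
Chunking with max size 4:
  Chunk 1: 'bbab' (positions 0-3)
  Chunk 2: 'ffhf' (positions 4-7)
Total chunks: ceil(8 / 4) = 2

2


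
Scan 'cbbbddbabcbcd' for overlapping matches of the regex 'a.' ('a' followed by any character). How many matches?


Pattern: a. means 'a' followed by any character.
Scanning 'cbbbddbabcbcd' position-by-position:
  Pos 0: window 'cb' -> no
  Pos 1: window 'bb' -> no
  Pos 2: window 'bb' -> no
  Pos 3: window 'bd' -> no
  Pos 4: window 'dd' -> no
  Pos 5: window 'db' -> no
  Pos 6: window 'ba' -> no
  Pos 7: window 'ab' -> MATCH
  Pos 8: window 'bc' -> no
  Pos 9: window 'cb' -> no
  Pos 10: window 'bc' -> no
  Pos 11: window 'cd' -> no
  Pos 12: window 'd' -> no
Total matches: 1

1


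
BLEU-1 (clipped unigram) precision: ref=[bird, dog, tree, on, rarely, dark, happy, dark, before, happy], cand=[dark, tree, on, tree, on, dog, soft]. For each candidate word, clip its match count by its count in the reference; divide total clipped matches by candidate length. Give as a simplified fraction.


Reference word counts: {'before': 1, 'bird': 1, 'dark': 2, 'dog': 1, 'happy': 2, 'on': 1, 'rarely': 1, 'tree': 1}
Checking each candidate word (with clipping):
  'dark' -> in reference (ref count 2, used 1/2) -> match (matches: 1)
  'tree' -> in reference (ref count 1, used 1/1) -> match (matches: 2)
  'on' -> in reference (ref count 1, used 1/1) -> match (matches: 3)
  'tree' -> ref count 1 already used up (1/1) -> clipped, no match (matches: 3)
  'on' -> ref count 1 already used up (1/1) -> clipped, no match (matches: 3)
  'dog' -> in reference (ref count 1, used 1/1) -> match (matches: 4)
  'soft' -> not in reference -> no match (matches: 4)
Clipped matches: 4, Candidate length: 7
Precision = 4/7

4/7


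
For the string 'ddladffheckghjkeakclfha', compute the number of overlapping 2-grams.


String 'ddladffheckghjkeakclfha' has length L = 23.
Number of overlapping n-grams = L - n + 1
Substituting: 23 - 2 + 1 = 22

22


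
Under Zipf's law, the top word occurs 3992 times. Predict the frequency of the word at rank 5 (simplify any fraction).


Zipf's law: freq(rank) = f1 / rank
f1 = 3992, rank = 5
freq = 3992 / 5
GCD(3992, 5) = 1
Simplified: 3992/5

3992/5


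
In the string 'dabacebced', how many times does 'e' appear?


Scanning 'dabacebced' for 'e':
  Position 5: 'e' -> MATCH (count: 1)
  Position 8: 'e' -> MATCH (count: 2)
Total occurrences of 'e': 2

2


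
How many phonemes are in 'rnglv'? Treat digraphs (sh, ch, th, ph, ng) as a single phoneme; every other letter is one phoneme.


Parsing 'rnglv' greedily, digraphs first:
  'r' -> consonant phoneme (phonemes so far: 1)
  'ng' -> digraph (1 consonant phoneme) (phonemes so far: 2)
  'l' -> consonant phoneme (phonemes so far: 3)
  'v' -> consonant phoneme (phonemes so far: 4)
Total phonemes: 4

4


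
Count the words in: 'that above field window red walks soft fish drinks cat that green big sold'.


Counting words by splitting on spaces:
  Word 1: 'that'
  Word 2: 'above'
  Word 3: 'field'
  Word 4: 'window'
  Word 5: 'red'
  Word 6: 'walks'
  Word 7: 'soft'
  Word 8: 'fish'
  Word 9: 'drinks'
  Word 10: 'cat'
  Word 11: 'that'
  Word 12: 'green'
  Word 13: 'big'
  Word 14: 'sold'
Total words: 14

14


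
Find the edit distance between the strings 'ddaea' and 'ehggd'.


Building DP table for s1='ddaea' (len 5) and s2='ehggd' (len 5):
       e  h  g  g  d
    0  1  2  3  4  5
  d 1  1  2  3  4  4
  d 2  2  2  3  4  4
  a 3  3  3  3  4  5
  e 4  3  4  4  4  5
  a 5  4  4  5  5  5
Edit distance = dp[5][5] = 5

5


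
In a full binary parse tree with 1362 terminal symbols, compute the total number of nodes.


Leaf nodes (terminals): 1362
Internal nodes = n - 1 = 1362 - 1 = 1361
Total = leaves + internal = 1362 + 1361 = 2723

2723


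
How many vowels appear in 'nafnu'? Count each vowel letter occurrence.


Scanning each character of 'nafnu':
  Position 1: 'n' -> consonant (running count: 0)
  Position 2: 'a' -> vowel (running count: 1)
  Position 3: 'f' -> consonant (running count: 1)
  Position 4: 'n' -> consonant (running count: 1)
  Position 5: 'u' -> vowel (running count: 2)
Total vowels: 2

2


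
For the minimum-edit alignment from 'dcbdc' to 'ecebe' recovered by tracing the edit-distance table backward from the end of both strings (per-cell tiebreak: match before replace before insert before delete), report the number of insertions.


Edit distance = 4. Backtracking from cell (5, 5) with preference match > replace > insert > delete,
then listing the resulting alignment 'dcbdc' -> 'ecebe' left to right:
  Step 1: replace d->e
  Step 2: keep 'c'
  Step 3: replace b->e
  Step 4: replace d->b
  Step 5: replace c->e
Total insertions: 0

0


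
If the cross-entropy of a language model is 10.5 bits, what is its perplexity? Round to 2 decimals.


Perplexity formula: PP = 2^H
H = 10.5
PP = 2^10.5
Decompose: 2^10.5 = 2^10 * 2^0.5 = 2^10 * sqrt(2)
2^10 = 1024, sqrt(2) ~ 1.4142136
PP ~ 1024 * 1.4142136 = 1448.1547264
Rounded to 2 decimals: 1448.15

1448.15


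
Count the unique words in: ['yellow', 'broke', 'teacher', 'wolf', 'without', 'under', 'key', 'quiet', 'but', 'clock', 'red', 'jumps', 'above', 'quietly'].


Listing all tokens and tracking unique types:
  Token 1: 'yellow' -> NEW (unique so far: 1)
  Token 2: 'broke' -> NEW (unique so far: 2)
  Token 3: 'teacher' -> NEW (unique so far: 3)
  Token 4: 'wolf' -> NEW (unique so far: 4)
  Token 5: 'without' -> NEW (unique so far: 5)
  Token 6: 'under' -> NEW (unique so far: 6)
  Token 7: 'key' -> NEW (unique so far: 7)
  Token 8: 'quiet' -> NEW (unique so far: 8)
  Token 9: 'but' -> NEW (unique so far: 9)
  Token 10: 'clock' -> NEW (unique so far: 10)
  Token 11: 'red' -> NEW (unique so far: 11)
  Token 12: 'jumps' -> NEW (unique so far: 12)
  Token 13: 'above' -> NEW (unique so far: 13)
  Token 14: 'quietly' -> NEW (unique so far: 14)
Unique types: ('above', 'broke', 'but', 'clock', 'jumps', 'key', 'quiet', 'quietly', 'red', 'teacher', 'under', 'without', 'wolf', 'yellow')
Vocabulary size: 14

14


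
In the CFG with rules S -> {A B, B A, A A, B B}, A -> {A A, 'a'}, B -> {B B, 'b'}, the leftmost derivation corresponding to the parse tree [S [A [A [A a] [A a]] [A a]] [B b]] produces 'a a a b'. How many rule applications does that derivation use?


Every bracketed nonterminal node [X ...] in the tree is produced by exactly one rule application.
Reading the tree off as a leftmost derivation:
  Step 1: S  =>  A B   (applied S -> A B)
  Step 2: A B  =>  A A B   (applied A -> A A)
  Step 3: A A B  =>  A A A B   (applied A -> A A)
  Step 4: A A A B  =>  a A A B   (applied A -> a)
  Step 5: a A A B  =>  a a A B   (applied A -> a)
  Step 6: a a A B  =>  a a a B   (applied A -> a)
  Step 7: a a a B  =>  a a a b   (applied B -> b)
Final yield: a a a b
Total rewrite steps: 7

7


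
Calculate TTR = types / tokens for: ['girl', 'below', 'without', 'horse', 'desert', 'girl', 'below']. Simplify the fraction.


Tokens: 7
Unique types: ('below', 'desert', 'girl', 'horse', 'without') = 5
TTR = 5/7
Already in lowest terms.

5/7


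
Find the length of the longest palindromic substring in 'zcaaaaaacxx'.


Scanning 'zcaaaaaacxx' for palindromic substrings.
Substring at positions 1-8: 'caaaaaac'.
Check: reverse('caaaaaac') = 'caaaaaac' -> palindrome confirmed.
Neighbouring characters ('z' / 'x') break symmetry, so it cannot extend further.
No longer palindromic substring exists; longest length = 8

8


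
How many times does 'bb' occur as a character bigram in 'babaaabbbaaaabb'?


Scanning 'babaaabbbaaaabb' for bigram 'bb':
  Position 0: 'ba' -> no
  Position 1: 'ab' -> no
  Position 2: 'ba' -> no
  Position 3: 'aa' -> no
  Position 4: 'aa' -> no
  Position 5: 'ab' -> no
  Position 6: 'bb' -> MATCH
  Position 7: 'bb' -> MATCH
  Position 8: 'ba' -> no
  Position 9: 'aa' -> no
  Position 10: 'aa' -> no
  Position 11: 'aa' -> no
  Position 12: 'ab' -> no
  Position 13: 'bb' -> MATCH
Total matches: 3

3


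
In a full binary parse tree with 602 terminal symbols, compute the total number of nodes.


Leaf nodes (terminals): 602
Internal nodes = n - 1 = 602 - 1 = 601
Total = leaves + internal = 602 + 601 = 1203

1203


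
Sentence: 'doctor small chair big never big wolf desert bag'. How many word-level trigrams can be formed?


Word trigrams from [9] words:
  Trigram 1: (doctor small chair)
  Trigram 2: (small chair big)
  Trigram 3: (chair big never)
  Trigram 4: (big never big)
  Trigram 5: (never big wolf)
  Trigram 6: (big wolf desert)
  Trigram 7: (wolf desert bag)
Total word trigrams: 9 - 2 = 7

7


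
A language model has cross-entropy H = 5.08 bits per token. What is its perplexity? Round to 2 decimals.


Perplexity formula: PP = 2^H
H = 5.08
PP = 2^5.08
Decompose: 2^5.08 = 2^5 * 2^0.08
2^5 = 32, 2^0.08 ~ 1.0570180
PP ~ 32 * 1.0570180 = 33.8245760
Rounded to 2 decimals: 33.82

33.82


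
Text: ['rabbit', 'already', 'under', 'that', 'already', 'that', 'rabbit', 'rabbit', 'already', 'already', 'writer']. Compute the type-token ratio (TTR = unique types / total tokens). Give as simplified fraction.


Tokens: 11
Unique types: ('already', 'rabbit', 'that', 'under', 'writer') = 5
TTR = 5/11
Already in lowest terms.

5/11


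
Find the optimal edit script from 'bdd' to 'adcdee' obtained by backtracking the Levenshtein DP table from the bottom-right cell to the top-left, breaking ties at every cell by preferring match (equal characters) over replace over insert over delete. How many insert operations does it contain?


Edit distance = 4. Backtracking from cell (3, 6) with preference match > replace > insert > delete,
then listing the resulting alignment 'bdd' -> 'adcdee' left to right:
  Step 1: replace b->a
  Step 2: keep 'd'
  Step 3: insert 'c' [insertion #1]
  Step 4: keep 'd'
  Step 5: insert 'e' [insertion #2]
  Step 6: insert 'e' [insertion #3]
Total insertions: 3

3


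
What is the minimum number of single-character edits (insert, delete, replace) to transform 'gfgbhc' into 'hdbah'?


Building DP table for s1='gfgbhc' (len 6) and s2='hdbah' (len 5):
       h  d  b  a  h
    0  1  2  3  4  5
  g 1  1  2  3  4  5
  f 2  2  2  3  4  5
  g 3  3  3  3  4  5
  b 4  4  4  3  4  5
  h 5  4  5  4  4  4
  c 6  5  5  5  5  5
Edit distance = dp[6][5] = 5

5


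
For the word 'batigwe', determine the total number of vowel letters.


Scanning each character of 'batigwe':
  Position 1: 'b' -> consonant (running count: 0)
  Position 2: 'a' -> vowel (running count: 1)
  Position 3: 't' -> consonant (running count: 1)
  Position 4: 'i' -> vowel (running count: 2)
  Position 5: 'g' -> consonant (running count: 2)
  Position 6: 'w' -> consonant (running count: 2)
  Position 7: 'e' -> vowel (running count: 3)
Total vowels: 3

3


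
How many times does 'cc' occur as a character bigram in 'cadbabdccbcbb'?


Scanning 'cadbabdccbcbb' for bigram 'cc':
  Position 0: 'ca' -> no
  Position 1: 'ad' -> no
  Position 2: 'db' -> no
  Position 3: 'ba' -> no
  Position 4: 'ab' -> no
  Position 5: 'bd' -> no
  Position 6: 'dc' -> no
  Position 7: 'cc' -> MATCH
  Position 8: 'cb' -> no
  Position 9: 'bc' -> no
  Position 10: 'cb' -> no
  Position 11: 'bb' -> no
Total matches: 1

1


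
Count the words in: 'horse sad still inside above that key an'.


Counting words by splitting on spaces:
  Word 1: 'horse'
  Word 2: 'sad'
  Word 3: 'still'
  Word 4: 'inside'
  Word 5: 'above'
  Word 6: 'that'
  Word 7: 'key'
  Word 8: 'an'
Total words: 8

8


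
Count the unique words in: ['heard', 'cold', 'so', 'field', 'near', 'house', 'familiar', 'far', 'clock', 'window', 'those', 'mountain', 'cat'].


Listing all tokens and tracking unique types:
  Token 1: 'heard' -> NEW (unique so far: 1)
  Token 2: 'cold' -> NEW (unique so far: 2)
  Token 3: 'so' -> NEW (unique so far: 3)
  Token 4: 'field' -> NEW (unique so far: 4)
  Token 5: 'near' -> NEW (unique so far: 5)
  Token 6: 'house' -> NEW (unique so far: 6)
  Token 7: 'familiar' -> NEW (unique so far: 7)
  Token 8: 'far' -> NEW (unique so far: 8)
  Token 9: 'clock' -> NEW (unique so far: 9)
  Token 10: 'window' -> NEW (unique so far: 10)
  Token 11: 'those' -> NEW (unique so far: 11)
  Token 12: 'mountain' -> NEW (unique so far: 12)
  Token 13: 'cat' -> NEW (unique so far: 13)
Unique types: ('cat', 'clock', 'cold', 'familiar', 'far', 'field', 'heard', 'house', 'mountain', 'near', 'so', 'those', 'window')
Vocabulary size: 13

13


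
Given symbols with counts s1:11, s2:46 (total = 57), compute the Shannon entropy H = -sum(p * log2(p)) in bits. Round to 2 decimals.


Computing entropy H = -sum(p_i * log2(p_i)):
  s1: p = 11/57 = 0.1930, -p*log2(p) = 0.4580
  s2: p = 46/57 = 0.8070, -p*log2(p) = 0.2496
H = sum of terms = 0.7076
Rounded to 2 decimals: 0.71

0.71


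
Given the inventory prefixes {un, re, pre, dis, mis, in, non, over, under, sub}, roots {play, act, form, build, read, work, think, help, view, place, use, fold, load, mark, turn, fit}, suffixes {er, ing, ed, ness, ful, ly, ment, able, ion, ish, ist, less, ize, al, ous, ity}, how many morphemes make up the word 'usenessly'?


Segmenting 'usenessly' against the inventory:
  'use' -> root (morpheme 1)
  'ness' -> suffix (morpheme 2)
  'ly' -> suffix (morpheme 3)
Total morphemes: 3

3


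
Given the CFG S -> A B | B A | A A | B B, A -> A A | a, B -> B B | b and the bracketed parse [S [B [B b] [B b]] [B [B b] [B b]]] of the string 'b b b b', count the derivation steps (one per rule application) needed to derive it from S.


Every bracketed nonterminal node [X ...] in the tree is produced by exactly one rule application.
Reading the tree off as a leftmost derivation:
  Step 1: S  =>  B B   (applied S -> B B)
  Step 2: B B  =>  B B B   (applied B -> B B)
  Step 3: B B B  =>  b B B   (applied B -> b)
  Step 4: b B B  =>  b b B   (applied B -> b)
  Step 5: b b B  =>  b b B B   (applied B -> B B)
  Step 6: b b B B  =>  b b b B   (applied B -> b)
  Step 7: b b b B  =>  b b b b   (applied B -> b)
Final yield: b b b b
Total rewrite steps: 7

7


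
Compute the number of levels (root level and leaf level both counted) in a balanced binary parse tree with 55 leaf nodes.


In a balanced binary tree with n leaves the deepest leaf is ceil(log2(n)) edges below the root,
so counting node levels inclusive of root and leaves gives ceil(log2(n)) + 1 levels.
log2(55) = 5.7814
ceil(5.7814) = 6
levels = 6 + 1 = 7

7


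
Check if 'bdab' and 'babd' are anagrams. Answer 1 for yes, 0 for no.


Sort characters of 'bdab': 'abbd'
Sort characters of 'babd': 'abbd'
Sorted forms match -> they ARE anagrams
Result: 1

1


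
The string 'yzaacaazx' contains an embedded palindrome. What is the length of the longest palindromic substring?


Scanning 'yzaacaazx' for palindromic substrings.
Substring at positions 1-7: 'zaacaaz'.
Check: reverse('zaacaaz') = 'zaacaaz' -> palindrome confirmed.
Neighbouring characters ('y' / 'x') break symmetry, so it cannot extend further.
No longer palindromic substring exists; longest length = 7

7


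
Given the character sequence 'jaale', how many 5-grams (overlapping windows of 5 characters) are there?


String 'jaale' has length L = 5.
Number of overlapping n-grams = L - n + 1
Substituting: 5 - 5 + 1 = 1

1


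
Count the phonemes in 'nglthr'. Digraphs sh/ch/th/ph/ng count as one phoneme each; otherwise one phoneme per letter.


Parsing 'nglthr' greedily, digraphs first:
  'ng' -> digraph (1 consonant phoneme) (phonemes so far: 1)
  'l' -> consonant phoneme (phonemes so far: 2)
  'th' -> digraph (1 consonant phoneme) (phonemes so far: 3)
  'r' -> consonant phoneme (phonemes so far: 4)
Total phonemes: 4

4


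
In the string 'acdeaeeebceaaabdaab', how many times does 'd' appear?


Scanning 'acdeaeeebceaaabdaab' for 'd':
  Position 2: 'd' -> MATCH (count: 1)
  Position 15: 'd' -> MATCH (count: 2)
Total occurrences of 'd': 2

2


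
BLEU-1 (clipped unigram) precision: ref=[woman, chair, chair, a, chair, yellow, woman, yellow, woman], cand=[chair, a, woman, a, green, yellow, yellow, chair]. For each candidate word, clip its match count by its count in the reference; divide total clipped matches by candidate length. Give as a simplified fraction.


Reference word counts: {'a': 1, 'chair': 3, 'woman': 3, 'yellow': 2}
Checking each candidate word (with clipping):
  'chair' -> in reference (ref count 3, used 1/3) -> match (matches: 1)
  'a' -> in reference (ref count 1, used 1/1) -> match (matches: 2)
  'woman' -> in reference (ref count 3, used 1/3) -> match (matches: 3)
  'a' -> ref count 1 already used up (1/1) -> clipped, no match (matches: 3)
  'green' -> not in reference -> no match (matches: 3)
  'yellow' -> in reference (ref count 2, used 1/2) -> match (matches: 4)
  'yellow' -> in reference (ref count 2, used 2/2) -> match (matches: 5)
  'chair' -> in reference (ref count 3, used 2/3) -> match (matches: 6)
Clipped matches: 6, Candidate length: 8
Precision = 6/8 = 3/4

3/4


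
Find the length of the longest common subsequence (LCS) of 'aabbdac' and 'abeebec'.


DP table for LCS of 'aabbdac' and 'abeebec':
       a  b  e  e  b  e  c
    0  0  0  0  0  0  0  0
  a 0  1  1  1  1  1  1  1
  a 0  1  1  1  1  1  1  1
  b 0  1  2  2  2  2  2  2
  b 0  1  2  2  2  3  3  3
  d 0  1  2  2  2  3  3  3
  a 0  1  2  2  2  3  3  3
  c 0  1  2  2  2  3  3  4
LCS: 'abbc'
LCS length = 4

4


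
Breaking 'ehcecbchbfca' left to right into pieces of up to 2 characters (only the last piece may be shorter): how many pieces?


'ehcecbchbfca' has 12 characters.
Chunking with max size 2:
  Chunk 1: 'eh' (positions 0-1)
  Chunk 2: 'ce' (positions 2-3)
  Chunk 3: 'cb' (positions 4-5)
  Chunk 4: 'ch' (positions 6-7)
  Chunk 5: 'bf' (positions 8-9)
  Chunk 6: 'ca' (positions 10-11)
Total chunks: ceil(12 / 2) = 6

6


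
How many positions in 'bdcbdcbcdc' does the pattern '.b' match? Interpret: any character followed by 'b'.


Pattern: .b means any character followed by 'b'.
Scanning 'bdcbdcbcdc' position-by-position:
  Pos 0: window 'bd' -> no
  Pos 1: window 'dc' -> no
  Pos 2: window 'cb' -> MATCH
  Pos 3: window 'bd' -> no
  Pos 4: window 'dc' -> no
  Pos 5: window 'cb' -> MATCH
  Pos 6: window 'bc' -> no
  Pos 7: window 'cd' -> no
  Pos 8: window 'dc' -> no
  Pos 9: window 'c' -> no
Total matches: 2

2


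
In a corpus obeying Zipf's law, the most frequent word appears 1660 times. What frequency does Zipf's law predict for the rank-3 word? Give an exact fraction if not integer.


Zipf's law: freq(rank) = f1 / rank
f1 = 1660, rank = 3
freq = 1660 / 3
GCD(1660, 3) = 1
Simplified: 1660/3

1660/3


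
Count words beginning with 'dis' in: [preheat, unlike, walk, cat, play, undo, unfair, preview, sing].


Checking each word for prefix 'dis':
  'preheat' -> no (count: 0)
  'unlike' -> no (count: 0)
  'walk' -> no (count: 0)
  'cat' -> no (count: 0)
  'play' -> no (count: 0)
  'undo' -> no (count: 0)
  'unfair' -> no (count: 0)
  'preview' -> no (count: 0)
  'sing' -> no (count: 0)
Total with prefix 'dis': 0

0


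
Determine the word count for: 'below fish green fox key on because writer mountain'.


Counting words by splitting on spaces:
  Word 1: 'below'
  Word 2: 'fish'
  Word 3: 'green'
  Word 4: 'fox'
  Word 5: 'key'
  Word 6: 'on'
  Word 7: 'because'
  Word 8: 'writer'
  Word 9: 'mountain'
Total words: 9

9


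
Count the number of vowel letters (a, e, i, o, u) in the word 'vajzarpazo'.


Scanning each character of 'vajzarpazo':
  Position 1: 'v' -> consonant (running count: 0)
  Position 2: 'a' -> vowel (running count: 1)
  Position 3: 'j' -> consonant (running count: 1)
  Position 4: 'z' -> consonant (running count: 1)
  Position 5: 'a' -> vowel (running count: 2)
  Position 6: 'r' -> consonant (running count: 2)
  Position 7: 'p' -> consonant (running count: 2)
  Position 8: 'a' -> vowel (running count: 3)
  Position 9: 'z' -> consonant (running count: 3)
  Position 10: 'o' -> vowel (running count: 4)
Total vowels: 4

4


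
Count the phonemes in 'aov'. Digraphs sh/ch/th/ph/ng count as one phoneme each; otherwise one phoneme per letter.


Parsing 'aov' greedily, digraphs first:
  'a' -> vowel phoneme (phonemes so far: 1)
  'o' -> vowel phoneme (phonemes so far: 2)
  'v' -> consonant phoneme (phonemes so far: 3)
Total phonemes: 3

3


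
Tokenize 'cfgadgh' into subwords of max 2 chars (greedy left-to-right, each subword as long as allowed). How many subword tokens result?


'cfgadgh' has 7 characters.
Chunking with max size 2:
  Chunk 1: 'cf' (positions 0-1)
  Chunk 2: 'ga' (positions 2-3)
  Chunk 3: 'dg' (positions 4-5)
  Chunk 4: 'h' (positions 6-6)
Total chunks: ceil(7 / 2) = 4

4


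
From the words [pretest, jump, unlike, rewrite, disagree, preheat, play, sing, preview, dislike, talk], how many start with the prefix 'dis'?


Checking each word for prefix 'dis':
  'pretest' -> no (count: 0)
  'jump' -> no (count: 0)
  'unlike' -> no (count: 0)
  'rewrite' -> no (count: 0)
  'disagree' -> YES, starts with 'dis' (count: 1)
  'preheat' -> no (count: 1)
  'play' -> no (count: 1)
  'sing' -> no (count: 1)
  'preview' -> no (count: 1)
  'dislike' -> YES, starts with 'dis' (count: 2)
  'talk' -> no (count: 2)
Total with prefix 'dis': 2

2


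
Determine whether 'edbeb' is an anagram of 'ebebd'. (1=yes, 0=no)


Sort characters of 'edbeb': 'bbdee'
Sort characters of 'ebebd': 'bbdee'
Sorted forms match -> they ARE anagrams
Result: 1

1
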